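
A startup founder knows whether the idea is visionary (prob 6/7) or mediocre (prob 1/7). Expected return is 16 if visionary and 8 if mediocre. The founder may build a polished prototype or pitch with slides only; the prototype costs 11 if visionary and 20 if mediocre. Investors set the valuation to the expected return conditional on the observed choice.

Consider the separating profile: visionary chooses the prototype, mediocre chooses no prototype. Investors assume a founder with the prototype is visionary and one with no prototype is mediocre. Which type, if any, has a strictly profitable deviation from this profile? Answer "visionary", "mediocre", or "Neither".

visionary

The prototype pays 16; no prototype pays 8.
visionary: assigned the prototype, nets 16 − 11 = 5; deviating to no prototype nets 8.
mediocre: assigned no prototype, nets 8; deviating to the prototype nets 16 − 20 = -4.
The visionary type gains 3 by deviating.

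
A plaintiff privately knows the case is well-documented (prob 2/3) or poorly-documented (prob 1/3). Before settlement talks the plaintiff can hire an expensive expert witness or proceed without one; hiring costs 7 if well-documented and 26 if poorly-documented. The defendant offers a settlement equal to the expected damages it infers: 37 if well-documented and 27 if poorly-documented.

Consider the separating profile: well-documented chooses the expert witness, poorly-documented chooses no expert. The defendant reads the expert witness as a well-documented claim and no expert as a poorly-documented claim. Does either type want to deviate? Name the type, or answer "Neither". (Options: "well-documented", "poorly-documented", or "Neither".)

Neither

The expert witness pays 37; no expert pays 27.
well-documented: assigned the expert witness, nets 37 − 7 = 30; deviating to no expert nets 27.
poorly-documented: assigned no expert, nets 27; deviating to the expert witness nets 37 − 26 = 11.
Both types strictly prefer their assigned action; no profitable deviation.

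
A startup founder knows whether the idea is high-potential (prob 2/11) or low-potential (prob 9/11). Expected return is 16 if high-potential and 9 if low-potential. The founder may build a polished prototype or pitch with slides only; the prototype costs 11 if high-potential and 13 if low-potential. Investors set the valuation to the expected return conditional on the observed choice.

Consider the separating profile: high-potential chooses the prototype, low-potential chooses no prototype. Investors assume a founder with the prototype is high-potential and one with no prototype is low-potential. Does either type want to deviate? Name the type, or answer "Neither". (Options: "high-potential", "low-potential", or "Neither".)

The prototype pays 16; no prototype pays 9.
high-potential: assigned the prototype, nets 16 − 11 = 5; deviating to no prototype nets 9.
low-potential: assigned no prototype, nets 9; deviating to the prototype nets 16 − 13 = 3.
The high-potential type gains 4 by deviating.

high-potential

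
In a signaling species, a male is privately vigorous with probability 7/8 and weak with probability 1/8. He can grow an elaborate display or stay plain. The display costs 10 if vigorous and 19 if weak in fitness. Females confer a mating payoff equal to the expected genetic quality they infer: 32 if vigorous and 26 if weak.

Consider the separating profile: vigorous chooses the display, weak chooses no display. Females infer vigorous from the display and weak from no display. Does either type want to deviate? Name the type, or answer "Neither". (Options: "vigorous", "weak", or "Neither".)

vigorous

The display pays 32; no display pays 26.
vigorous: assigned the display, nets 32 − 10 = 22; deviating to no display nets 26.
weak: assigned no display, nets 26; deviating to the display nets 32 − 19 = 13.
The vigorous type gains 4 by deviating.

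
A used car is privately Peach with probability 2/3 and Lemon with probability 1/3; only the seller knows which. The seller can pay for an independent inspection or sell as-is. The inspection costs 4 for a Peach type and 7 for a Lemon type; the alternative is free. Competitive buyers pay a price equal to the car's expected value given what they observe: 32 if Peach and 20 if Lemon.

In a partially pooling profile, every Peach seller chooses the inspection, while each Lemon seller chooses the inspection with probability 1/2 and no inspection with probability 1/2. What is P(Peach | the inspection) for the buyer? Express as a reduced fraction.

4/5

P(the inspection) = (2/3)·1 + (1/3)·(1/2) = 5/6.
By Bayes' rule, P(Peach | the inspection) = (2/3) / (5/6) = 4/5.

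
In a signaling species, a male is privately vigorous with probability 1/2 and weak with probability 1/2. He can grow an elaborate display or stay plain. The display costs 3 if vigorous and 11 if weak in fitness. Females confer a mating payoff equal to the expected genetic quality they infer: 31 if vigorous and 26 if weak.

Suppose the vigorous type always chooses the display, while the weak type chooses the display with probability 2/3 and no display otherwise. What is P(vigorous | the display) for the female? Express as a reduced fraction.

P(the display) = (1/2)·1 + (1/2)·(2/3) = 5/6.
By Bayes' rule, P(vigorous | the display) = (1/2) / (5/6) = 3/5.

3/5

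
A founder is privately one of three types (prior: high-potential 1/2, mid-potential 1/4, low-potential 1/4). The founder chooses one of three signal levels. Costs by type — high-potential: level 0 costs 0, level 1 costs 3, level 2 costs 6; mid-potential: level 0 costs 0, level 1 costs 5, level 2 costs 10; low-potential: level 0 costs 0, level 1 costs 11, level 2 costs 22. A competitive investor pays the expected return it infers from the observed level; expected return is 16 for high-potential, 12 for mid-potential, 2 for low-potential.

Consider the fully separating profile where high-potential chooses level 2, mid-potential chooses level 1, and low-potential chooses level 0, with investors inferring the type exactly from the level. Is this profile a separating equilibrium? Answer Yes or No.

Separating valuations: level 2 → 16, level 1 → 12, level 0 → 2.
high-potential (assigned level 2): level 0: 2 − 0 = 2; level 1: 12 − 3 = 9; level 2: 16 − 6 = 10. high-potential stays.
mid-potential (assigned level 1): level 0: 2 − 0 = 2; level 1: 12 − 5 = 7; level 2: 16 − 10 = 6. mid-potential stays.
low-potential (assigned level 0): level 0: 2 − 0 = 2; level 1: 12 − 11 = 1; level 2: 16 − 22 = -6. low-potential stays.
Every type prefers its assigned level; separation holds.

Yes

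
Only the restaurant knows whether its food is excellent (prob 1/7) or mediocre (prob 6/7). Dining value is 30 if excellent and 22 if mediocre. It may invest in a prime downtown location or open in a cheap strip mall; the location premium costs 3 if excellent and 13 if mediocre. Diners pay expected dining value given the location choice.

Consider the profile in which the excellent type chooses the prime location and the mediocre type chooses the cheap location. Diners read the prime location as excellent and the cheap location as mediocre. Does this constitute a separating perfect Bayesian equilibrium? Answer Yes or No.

Under these beliefs, the prime location earns price premium 30 and the cheap location earns price premium 22.
excellent: the prime location nets 30 − 3 = 27; the cheap location nets 22. excellent prefers the prime location.
mediocre: the prime location nets 30 − 13 = 17; the cheap location nets 22. mediocre prefers the cheap location.
Neither type deviates, so the separating profile is an equilibrium.

Yes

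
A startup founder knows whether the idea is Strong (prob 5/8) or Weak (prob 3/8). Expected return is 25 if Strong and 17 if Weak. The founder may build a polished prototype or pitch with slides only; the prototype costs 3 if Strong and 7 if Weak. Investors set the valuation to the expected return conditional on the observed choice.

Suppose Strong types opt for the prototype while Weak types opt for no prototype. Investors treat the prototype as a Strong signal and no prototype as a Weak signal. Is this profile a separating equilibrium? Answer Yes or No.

Under these beliefs, the prototype earns valuation 25 and no prototype earns valuation 17.
Strong: the prototype nets 25 − 3 = 22; no prototype nets 17. Strong prefers the prototype.
Weak: the prototype nets 25 − 7 = 18; no prototype nets 17. Weak would deviate to the prototype.
Weak has a profitable deviation, so the profile is not an equilibrium.

No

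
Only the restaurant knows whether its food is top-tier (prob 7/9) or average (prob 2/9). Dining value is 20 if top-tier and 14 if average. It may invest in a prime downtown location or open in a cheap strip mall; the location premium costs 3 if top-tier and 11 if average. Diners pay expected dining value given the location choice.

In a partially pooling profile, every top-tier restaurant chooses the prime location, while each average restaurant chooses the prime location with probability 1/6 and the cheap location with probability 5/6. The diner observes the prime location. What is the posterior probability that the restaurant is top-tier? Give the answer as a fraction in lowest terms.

21/22

P(the prime location) = (7/9)·1 + (2/9)·(1/6) = 22/27.
By Bayes' rule, P(top-tier | the prime location) = (7/9) / (22/27) = 21/22.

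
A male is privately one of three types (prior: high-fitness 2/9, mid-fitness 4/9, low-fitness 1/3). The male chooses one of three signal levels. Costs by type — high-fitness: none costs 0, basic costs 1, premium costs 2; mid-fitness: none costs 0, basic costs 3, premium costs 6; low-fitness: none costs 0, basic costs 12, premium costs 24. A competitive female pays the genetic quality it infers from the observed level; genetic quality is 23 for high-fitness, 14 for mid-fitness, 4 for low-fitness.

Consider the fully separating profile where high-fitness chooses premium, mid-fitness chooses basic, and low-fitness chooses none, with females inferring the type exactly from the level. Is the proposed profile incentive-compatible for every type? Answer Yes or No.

No

Separating mating payoffs: premium → 23, basic → 14, none → 4.
high-fitness (assigned premium): none: 4 − 0 = 4; basic: 14 − 1 = 13; premium: 23 − 2 = 21. high-fitness stays.
mid-fitness (assigned basic): none: 4 − 0 = 4; basic: 14 − 3 = 11; premium: 23 − 6 = 17. mid-fitness prefers premium.
low-fitness (assigned none): none: 4 − 0 = 4; basic: 14 − 12 = 2; premium: 23 − 24 = -1. low-fitness stays.
At least one type deviates; the separating profile fails.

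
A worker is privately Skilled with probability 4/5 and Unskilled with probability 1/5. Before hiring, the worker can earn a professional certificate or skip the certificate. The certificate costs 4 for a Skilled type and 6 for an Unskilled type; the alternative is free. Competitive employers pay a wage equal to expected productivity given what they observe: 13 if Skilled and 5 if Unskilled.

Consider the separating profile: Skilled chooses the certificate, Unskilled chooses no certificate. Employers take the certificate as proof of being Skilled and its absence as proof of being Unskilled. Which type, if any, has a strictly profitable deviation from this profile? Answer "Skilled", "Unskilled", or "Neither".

The certificate pays 13; no certificate pays 5.
Skilled: assigned the certificate, nets 13 − 4 = 9; deviating to no certificate nets 5.
Unskilled: assigned no certificate, nets 5; deviating to the certificate nets 13 − 6 = 7.
The Unskilled type gains 2 by deviating.

Unskilled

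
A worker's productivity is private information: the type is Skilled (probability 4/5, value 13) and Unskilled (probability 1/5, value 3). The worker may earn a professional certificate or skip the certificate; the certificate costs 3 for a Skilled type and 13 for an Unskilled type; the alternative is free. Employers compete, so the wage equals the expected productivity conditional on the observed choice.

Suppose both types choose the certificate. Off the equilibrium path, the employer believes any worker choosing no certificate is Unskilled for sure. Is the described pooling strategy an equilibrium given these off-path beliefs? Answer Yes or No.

No

On path, the employer holds the prior and pays 4/5·13 + 1/5·3 = 11. Off path (no certificate), believing Unskilled, it pays 3.
Skilled: the certificate nets 11 − 3 = 8; no certificate nets 3. Skilled stays.
Unskilled: the certificate nets 11 − 13 = -2; no certificate nets 3. Unskilled would deviate.
A type deviates, so pooling fails.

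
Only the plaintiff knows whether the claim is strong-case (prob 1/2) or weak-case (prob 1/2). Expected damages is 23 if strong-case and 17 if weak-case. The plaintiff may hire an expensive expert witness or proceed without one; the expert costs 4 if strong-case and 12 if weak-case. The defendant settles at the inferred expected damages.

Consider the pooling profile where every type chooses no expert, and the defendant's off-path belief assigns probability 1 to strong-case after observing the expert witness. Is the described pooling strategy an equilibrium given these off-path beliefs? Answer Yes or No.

Yes

On path, the defendant holds the prior and pays 1/2·23 + 1/2·17 = 20. Off path (the expert witness), believing strong-case, it pays 23.
strong-case: no expert nets 20; the expert witness nets 23 − 4 = 19. strong-case stays.
weak-case: no expert nets 20; the expert witness nets 23 − 12 = 11. weak-case stays.
No type deviates, so pooling is sustained.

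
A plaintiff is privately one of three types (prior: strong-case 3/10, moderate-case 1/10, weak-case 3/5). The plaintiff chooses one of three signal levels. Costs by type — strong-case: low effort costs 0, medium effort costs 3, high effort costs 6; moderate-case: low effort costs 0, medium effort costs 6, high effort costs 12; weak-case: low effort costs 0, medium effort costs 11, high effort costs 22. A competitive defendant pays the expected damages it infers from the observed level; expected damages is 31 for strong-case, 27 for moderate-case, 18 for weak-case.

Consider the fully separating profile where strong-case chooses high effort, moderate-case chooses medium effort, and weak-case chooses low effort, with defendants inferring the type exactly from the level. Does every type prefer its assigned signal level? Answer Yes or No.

Separating settlements: high effort → 31, medium effort → 27, low effort → 18.
strong-case (assigned high effort): low effort: 18 − 0 = 18; medium effort: 27 − 3 = 24; high effort: 31 − 6 = 25. strong-case stays.
moderate-case (assigned medium effort): low effort: 18 − 0 = 18; medium effort: 27 − 6 = 21; high effort: 31 − 12 = 19. moderate-case stays.
weak-case (assigned low effort): low effort: 18 − 0 = 18; medium effort: 27 − 11 = 16; high effort: 31 − 22 = 9. weak-case stays.
Every type prefers its assigned level; separation holds.

Yes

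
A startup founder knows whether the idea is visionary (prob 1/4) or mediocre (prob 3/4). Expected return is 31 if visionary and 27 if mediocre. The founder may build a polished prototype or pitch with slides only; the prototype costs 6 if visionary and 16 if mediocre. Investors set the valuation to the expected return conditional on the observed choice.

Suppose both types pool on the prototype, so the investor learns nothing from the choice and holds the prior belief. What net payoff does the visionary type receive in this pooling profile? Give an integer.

Pooled valuation = 1/4·31 + 3/4·27 = 28.
visionary pays cost 6 for the prototype, so net payoff = 28 − 6 = 22.

22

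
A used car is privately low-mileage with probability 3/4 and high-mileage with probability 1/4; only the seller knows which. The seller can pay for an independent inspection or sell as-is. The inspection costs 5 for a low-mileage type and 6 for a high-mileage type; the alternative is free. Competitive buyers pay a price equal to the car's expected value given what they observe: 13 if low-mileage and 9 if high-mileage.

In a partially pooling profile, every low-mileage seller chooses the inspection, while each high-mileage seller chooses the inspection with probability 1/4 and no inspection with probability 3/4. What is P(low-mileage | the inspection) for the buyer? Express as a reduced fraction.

P(the inspection) = (3/4)·1 + (1/4)·(1/4) = 13/16.
By Bayes' rule, P(low-mileage | the inspection) = (3/4) / (13/16) = 12/13.

12/13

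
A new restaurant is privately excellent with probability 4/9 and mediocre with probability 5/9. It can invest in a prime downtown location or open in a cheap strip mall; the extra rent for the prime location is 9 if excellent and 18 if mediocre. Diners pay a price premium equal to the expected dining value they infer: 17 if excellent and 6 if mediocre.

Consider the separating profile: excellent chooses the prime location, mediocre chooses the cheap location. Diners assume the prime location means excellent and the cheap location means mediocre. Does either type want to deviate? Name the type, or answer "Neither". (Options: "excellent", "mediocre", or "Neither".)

The prime location pays 17; the cheap location pays 6.
excellent: assigned the prime location, nets 17 − 9 = 8; deviating to the cheap location nets 6.
mediocre: assigned the cheap location, nets 6; deviating to the prime location nets 17 − 18 = -1.
Both types strictly prefer their assigned action; no profitable deviation.

Neither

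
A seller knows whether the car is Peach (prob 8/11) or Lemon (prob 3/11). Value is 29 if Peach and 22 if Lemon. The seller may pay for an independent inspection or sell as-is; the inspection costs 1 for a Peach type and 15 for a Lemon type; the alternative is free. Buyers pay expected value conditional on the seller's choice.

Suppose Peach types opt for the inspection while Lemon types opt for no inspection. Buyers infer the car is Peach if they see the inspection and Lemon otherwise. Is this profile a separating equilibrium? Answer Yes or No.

Yes

Under these beliefs, the inspection earns price 29 and no inspection earns price 22.
Peach: the inspection nets 29 − 1 = 28; no inspection nets 22. Peach prefers the inspection.
Lemon: the inspection nets 29 − 15 = 14; no inspection nets 22. Lemon prefers no inspection.
Neither type deviates, so the separating profile is an equilibrium.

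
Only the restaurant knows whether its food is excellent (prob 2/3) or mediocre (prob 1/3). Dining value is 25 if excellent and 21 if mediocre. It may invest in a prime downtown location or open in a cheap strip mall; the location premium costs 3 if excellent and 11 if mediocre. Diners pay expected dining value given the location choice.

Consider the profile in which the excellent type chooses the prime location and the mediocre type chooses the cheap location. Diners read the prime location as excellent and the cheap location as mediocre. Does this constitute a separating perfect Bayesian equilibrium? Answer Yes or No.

Yes

Under these beliefs, the prime location earns price premium 25 and the cheap location earns price premium 21.
excellent: the prime location nets 25 − 3 = 22; the cheap location nets 21. excellent prefers the prime location.
mediocre: the prime location nets 25 − 11 = 14; the cheap location nets 21. mediocre prefers the cheap location.
Neither type deviates, so the separating profile is an equilibrium.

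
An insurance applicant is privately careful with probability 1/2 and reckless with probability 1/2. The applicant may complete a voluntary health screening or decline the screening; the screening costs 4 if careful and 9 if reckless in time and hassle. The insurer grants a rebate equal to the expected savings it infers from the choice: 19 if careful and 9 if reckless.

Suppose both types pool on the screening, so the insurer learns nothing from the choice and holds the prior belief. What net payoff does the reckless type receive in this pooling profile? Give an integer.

Pooled rebate = 1/2·19 + 1/2·9 = 14.
reckless pays cost 9 for the screening, so net payoff = 14 − 9 = 5.

5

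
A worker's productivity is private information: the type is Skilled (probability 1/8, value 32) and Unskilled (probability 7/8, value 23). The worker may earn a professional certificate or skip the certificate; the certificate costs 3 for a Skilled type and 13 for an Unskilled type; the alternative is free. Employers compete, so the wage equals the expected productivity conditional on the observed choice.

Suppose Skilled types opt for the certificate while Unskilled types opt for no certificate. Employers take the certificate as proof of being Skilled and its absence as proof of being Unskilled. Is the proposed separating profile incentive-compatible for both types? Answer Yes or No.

Yes

Under these beliefs, the certificate earns wage 32 and no certificate earns wage 23.
Skilled: the certificate nets 32 − 3 = 29; no certificate nets 23. Skilled prefers the certificate.
Unskilled: the certificate nets 32 − 13 = 19; no certificate nets 23. Unskilled prefers no certificate.
Neither type deviates, so the separating profile is an equilibrium.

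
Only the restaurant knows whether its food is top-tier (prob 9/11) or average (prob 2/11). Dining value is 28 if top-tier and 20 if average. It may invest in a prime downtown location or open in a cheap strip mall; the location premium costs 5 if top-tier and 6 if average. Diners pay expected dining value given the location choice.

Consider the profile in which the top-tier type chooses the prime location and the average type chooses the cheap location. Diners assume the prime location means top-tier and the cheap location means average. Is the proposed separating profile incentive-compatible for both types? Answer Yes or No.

No

Under these beliefs, the prime location earns price premium 28 and the cheap location earns price premium 20.
top-tier: the prime location nets 28 − 5 = 23; the cheap location nets 20. top-tier prefers the prime location.
average: the prime location nets 28 − 6 = 22; the cheap location nets 20. average would deviate to the prime location.
average has a profitable deviation, so the profile is not an equilibrium.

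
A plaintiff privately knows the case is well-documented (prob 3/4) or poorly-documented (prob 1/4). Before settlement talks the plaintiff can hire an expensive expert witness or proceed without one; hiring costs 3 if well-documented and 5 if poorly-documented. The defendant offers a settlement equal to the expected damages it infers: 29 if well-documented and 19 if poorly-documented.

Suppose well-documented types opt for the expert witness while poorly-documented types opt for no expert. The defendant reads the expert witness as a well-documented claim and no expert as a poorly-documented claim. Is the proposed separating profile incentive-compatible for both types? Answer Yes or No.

Under these beliefs, the expert witness earns settlement 29 and no expert earns settlement 19.
well-documented: the expert witness nets 29 − 3 = 26; no expert nets 19. well-documented prefers the expert witness.
poorly-documented: the expert witness nets 29 − 5 = 24; no expert nets 19. poorly-documented would deviate to the expert witness.
poorly-documented has a profitable deviation, so the profile is not an equilibrium.

No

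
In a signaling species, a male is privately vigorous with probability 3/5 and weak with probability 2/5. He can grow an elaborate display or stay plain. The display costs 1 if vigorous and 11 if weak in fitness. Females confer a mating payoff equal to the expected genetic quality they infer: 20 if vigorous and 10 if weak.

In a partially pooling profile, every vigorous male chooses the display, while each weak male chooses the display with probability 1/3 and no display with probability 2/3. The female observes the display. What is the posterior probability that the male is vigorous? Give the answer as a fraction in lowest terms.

9/11

P(the display) = (3/5)·1 + (2/5)·(1/3) = 11/15.
By Bayes' rule, P(vigorous | the display) = (3/5) / (11/15) = 9/11.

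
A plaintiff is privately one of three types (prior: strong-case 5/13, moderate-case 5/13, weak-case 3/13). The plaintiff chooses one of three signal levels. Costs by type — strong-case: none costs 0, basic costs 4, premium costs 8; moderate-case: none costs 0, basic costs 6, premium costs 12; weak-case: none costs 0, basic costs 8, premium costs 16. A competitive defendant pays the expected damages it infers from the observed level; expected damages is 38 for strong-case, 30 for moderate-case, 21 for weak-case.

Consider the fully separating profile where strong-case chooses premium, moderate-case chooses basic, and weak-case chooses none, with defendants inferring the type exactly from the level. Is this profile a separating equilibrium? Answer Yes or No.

No

Separating settlements: premium → 38, basic → 30, none → 21.
strong-case (assigned premium): none: 21 − 0 = 21; basic: 30 − 4 = 26; premium: 38 − 8 = 30. strong-case stays.
moderate-case (assigned basic): none: 21 − 0 = 21; basic: 30 − 6 = 24; premium: 38 − 12 = 26. moderate-case prefers premium.
weak-case (assigned none): none: 21 − 0 = 21; basic: 30 − 8 = 22; premium: 38 − 16 = 22. weak-case prefers basic.
At least one type deviates; the separating profile fails.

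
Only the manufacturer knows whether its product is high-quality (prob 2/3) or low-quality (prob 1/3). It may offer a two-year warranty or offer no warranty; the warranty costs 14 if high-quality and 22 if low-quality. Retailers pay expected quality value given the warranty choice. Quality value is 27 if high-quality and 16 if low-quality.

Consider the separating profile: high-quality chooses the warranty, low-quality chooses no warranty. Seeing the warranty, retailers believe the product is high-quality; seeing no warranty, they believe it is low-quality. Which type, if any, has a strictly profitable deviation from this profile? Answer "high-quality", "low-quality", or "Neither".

The warranty pays 27; no warranty pays 16.
high-quality: assigned the warranty, nets 27 − 14 = 13; deviating to no warranty nets 16.
low-quality: assigned no warranty, nets 16; deviating to the warranty nets 27 − 22 = 5.
The high-quality type gains 3 by deviating.

high-quality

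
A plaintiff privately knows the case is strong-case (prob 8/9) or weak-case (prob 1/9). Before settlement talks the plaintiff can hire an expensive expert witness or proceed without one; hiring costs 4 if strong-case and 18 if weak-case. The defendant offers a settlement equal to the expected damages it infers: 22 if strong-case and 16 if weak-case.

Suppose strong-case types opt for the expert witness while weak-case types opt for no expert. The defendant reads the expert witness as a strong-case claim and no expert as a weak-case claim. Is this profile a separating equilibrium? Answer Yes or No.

Under these beliefs, the expert witness earns settlement 22 and no expert earns settlement 16.
strong-case: the expert witness nets 22 − 4 = 18; no expert nets 16. strong-case prefers the expert witness.
weak-case: the expert witness nets 22 − 18 = 4; no expert nets 16. weak-case prefers no expert.
Neither type deviates, so the separating profile is an equilibrium.

Yes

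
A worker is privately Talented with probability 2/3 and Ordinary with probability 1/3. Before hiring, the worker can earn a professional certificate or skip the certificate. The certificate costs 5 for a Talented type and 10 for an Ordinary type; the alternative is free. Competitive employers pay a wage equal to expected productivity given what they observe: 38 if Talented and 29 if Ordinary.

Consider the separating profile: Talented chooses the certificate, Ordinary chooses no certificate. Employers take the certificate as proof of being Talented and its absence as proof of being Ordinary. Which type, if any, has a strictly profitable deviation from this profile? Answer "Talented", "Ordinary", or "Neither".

The certificate pays 38; no certificate pays 29.
Talented: assigned the certificate, nets 38 − 5 = 33; deviating to no certificate nets 29.
Ordinary: assigned no certificate, nets 29; deviating to the certificate nets 38 − 10 = 28.
Both types strictly prefer their assigned action; no profitable deviation.

Neither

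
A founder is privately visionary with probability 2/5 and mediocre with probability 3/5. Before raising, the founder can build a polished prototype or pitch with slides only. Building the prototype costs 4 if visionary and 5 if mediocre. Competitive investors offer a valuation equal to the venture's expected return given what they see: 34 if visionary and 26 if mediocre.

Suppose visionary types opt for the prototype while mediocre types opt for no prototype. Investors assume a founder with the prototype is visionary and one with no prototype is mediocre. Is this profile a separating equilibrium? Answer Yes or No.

No

Under these beliefs, the prototype earns valuation 34 and no prototype earns valuation 26.
visionary: the prototype nets 34 − 4 = 30; no prototype nets 26. visionary prefers the prototype.
mediocre: the prototype nets 34 − 5 = 29; no prototype nets 26. mediocre would deviate to the prototype.
mediocre has a profitable deviation, so the profile is not an equilibrium.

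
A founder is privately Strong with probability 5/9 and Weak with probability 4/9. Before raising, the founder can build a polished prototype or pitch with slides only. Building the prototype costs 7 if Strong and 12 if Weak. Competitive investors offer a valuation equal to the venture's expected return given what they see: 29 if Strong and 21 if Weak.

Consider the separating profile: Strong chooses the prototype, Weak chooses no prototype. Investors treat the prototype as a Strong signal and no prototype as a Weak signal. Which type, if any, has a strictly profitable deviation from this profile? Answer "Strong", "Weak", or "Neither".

The prototype pays 29; no prototype pays 21.
Strong: assigned the prototype, nets 29 − 7 = 22; deviating to no prototype nets 21.
Weak: assigned no prototype, nets 21; deviating to the prototype nets 29 − 12 = 17.
Both types strictly prefer their assigned action; no profitable deviation.

Neither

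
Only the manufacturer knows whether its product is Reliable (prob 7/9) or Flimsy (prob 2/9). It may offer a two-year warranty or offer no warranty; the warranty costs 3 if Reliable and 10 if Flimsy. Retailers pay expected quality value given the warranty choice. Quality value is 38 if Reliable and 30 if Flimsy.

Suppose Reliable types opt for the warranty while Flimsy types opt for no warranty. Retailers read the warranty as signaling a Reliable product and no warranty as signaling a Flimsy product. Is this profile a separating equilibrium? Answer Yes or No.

Under these beliefs, the warranty earns price 38 and no warranty earns price 30.
Reliable: the warranty nets 38 − 3 = 35; no warranty nets 30. Reliable prefers the warranty.
Flimsy: the warranty nets 38 − 10 = 28; no warranty nets 30. Flimsy prefers no warranty.
Neither type deviates, so the separating profile is an equilibrium.

Yes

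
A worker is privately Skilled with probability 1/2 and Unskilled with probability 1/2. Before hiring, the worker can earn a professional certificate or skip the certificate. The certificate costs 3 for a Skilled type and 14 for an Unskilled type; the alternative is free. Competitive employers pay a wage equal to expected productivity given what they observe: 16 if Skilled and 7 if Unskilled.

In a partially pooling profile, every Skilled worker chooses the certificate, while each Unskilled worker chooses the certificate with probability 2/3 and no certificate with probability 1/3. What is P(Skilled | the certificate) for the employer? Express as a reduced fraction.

3/5

P(the certificate) = (1/2)·1 + (1/2)·(2/3) = 5/6.
By Bayes' rule, P(Skilled | the certificate) = (1/2) / (5/6) = 3/5.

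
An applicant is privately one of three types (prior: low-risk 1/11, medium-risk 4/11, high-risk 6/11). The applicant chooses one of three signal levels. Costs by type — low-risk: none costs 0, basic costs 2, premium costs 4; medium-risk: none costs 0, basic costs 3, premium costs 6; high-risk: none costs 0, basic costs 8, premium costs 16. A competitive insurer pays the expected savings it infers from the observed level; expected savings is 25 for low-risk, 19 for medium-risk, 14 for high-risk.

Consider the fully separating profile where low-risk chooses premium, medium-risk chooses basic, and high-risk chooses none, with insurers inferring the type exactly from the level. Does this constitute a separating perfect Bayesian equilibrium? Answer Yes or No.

Separating rebates: premium → 25, basic → 19, none → 14.
low-risk (assigned premium): none: 14 − 0 = 14; basic: 19 − 2 = 17; premium: 25 − 4 = 21. low-risk stays.
medium-risk (assigned basic): none: 14 − 0 = 14; basic: 19 − 3 = 16; premium: 25 − 6 = 19. medium-risk prefers premium.
high-risk (assigned none): none: 14 − 0 = 14; basic: 19 − 8 = 11; premium: 25 − 16 = 9. high-risk stays.
At least one type deviates; the separating profile fails.

No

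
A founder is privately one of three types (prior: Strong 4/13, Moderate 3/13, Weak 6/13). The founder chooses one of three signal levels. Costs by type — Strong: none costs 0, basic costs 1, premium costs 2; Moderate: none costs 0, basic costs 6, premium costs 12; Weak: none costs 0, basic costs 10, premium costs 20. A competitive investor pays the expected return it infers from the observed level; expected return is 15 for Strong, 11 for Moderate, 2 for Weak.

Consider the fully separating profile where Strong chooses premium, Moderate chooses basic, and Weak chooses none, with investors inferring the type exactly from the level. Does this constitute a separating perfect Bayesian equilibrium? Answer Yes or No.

Yes

Separating valuations: premium → 15, basic → 11, none → 2.
Strong (assigned premium): none: 2 − 0 = 2; basic: 11 − 1 = 10; premium: 15 − 2 = 13. Strong stays.
Moderate (assigned basic): none: 2 − 0 = 2; basic: 11 − 6 = 5; premium: 15 − 12 = 3. Moderate stays.
Weak (assigned none): none: 2 − 0 = 2; basic: 11 − 10 = 1; premium: 15 − 20 = -5. Weak stays.
Every type prefers its assigned level; separation holds.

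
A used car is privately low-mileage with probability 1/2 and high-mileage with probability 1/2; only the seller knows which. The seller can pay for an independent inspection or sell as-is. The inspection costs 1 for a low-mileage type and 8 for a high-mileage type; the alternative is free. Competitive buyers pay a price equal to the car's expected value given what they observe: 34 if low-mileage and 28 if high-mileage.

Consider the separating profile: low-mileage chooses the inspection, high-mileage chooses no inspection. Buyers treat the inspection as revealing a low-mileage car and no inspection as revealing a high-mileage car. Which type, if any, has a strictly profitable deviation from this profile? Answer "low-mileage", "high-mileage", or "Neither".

Neither

The inspection pays 34; no inspection pays 28.
low-mileage: assigned the inspection, nets 34 − 1 = 33; deviating to no inspection nets 28.
high-mileage: assigned no inspection, nets 28; deviating to the inspection nets 34 − 8 = 26.
Both types strictly prefer their assigned action; no profitable deviation.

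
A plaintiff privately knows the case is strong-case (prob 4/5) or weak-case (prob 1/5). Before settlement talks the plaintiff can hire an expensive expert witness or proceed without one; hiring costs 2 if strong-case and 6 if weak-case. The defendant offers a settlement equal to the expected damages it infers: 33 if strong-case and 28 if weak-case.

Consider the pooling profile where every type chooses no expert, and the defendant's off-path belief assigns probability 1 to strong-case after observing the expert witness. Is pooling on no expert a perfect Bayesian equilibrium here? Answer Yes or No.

On path, the defendant holds the prior and pays 4/5·33 + 1/5·28 = 32. Off path (the expert witness), believing strong-case, it pays 33.
strong-case: no expert nets 32; the expert witness nets 33 − 2 = 31. strong-case stays.
weak-case: no expert nets 32; the expert witness nets 33 − 6 = 27. weak-case stays.
No type deviates, so pooling is sustained.

Yes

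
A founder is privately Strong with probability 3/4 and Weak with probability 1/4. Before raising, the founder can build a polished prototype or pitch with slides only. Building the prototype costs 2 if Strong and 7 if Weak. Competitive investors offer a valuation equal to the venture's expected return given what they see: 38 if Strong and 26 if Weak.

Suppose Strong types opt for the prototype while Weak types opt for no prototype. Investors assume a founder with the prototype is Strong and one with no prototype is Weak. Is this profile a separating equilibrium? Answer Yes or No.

Under these beliefs, the prototype earns valuation 38 and no prototype earns valuation 26.
Strong: the prototype nets 38 − 2 = 36; no prototype nets 26. Strong prefers the prototype.
Weak: the prototype nets 38 − 7 = 31; no prototype nets 26. Weak would deviate to the prototype.
Weak has a profitable deviation, so the profile is not an equilibrium.

No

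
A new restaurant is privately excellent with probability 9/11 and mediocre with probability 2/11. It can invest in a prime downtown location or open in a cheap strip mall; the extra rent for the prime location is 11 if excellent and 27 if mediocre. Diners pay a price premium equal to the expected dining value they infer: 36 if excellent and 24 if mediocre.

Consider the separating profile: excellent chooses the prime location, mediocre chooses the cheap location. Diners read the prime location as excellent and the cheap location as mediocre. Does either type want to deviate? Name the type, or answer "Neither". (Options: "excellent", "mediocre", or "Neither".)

The prime location pays 36; the cheap location pays 24.
excellent: assigned the prime location, nets 36 − 11 = 25; deviating to the cheap location nets 24.
mediocre: assigned the cheap location, nets 24; deviating to the prime location nets 36 − 27 = 9.
Both types strictly prefer their assigned action; no profitable deviation.

Neither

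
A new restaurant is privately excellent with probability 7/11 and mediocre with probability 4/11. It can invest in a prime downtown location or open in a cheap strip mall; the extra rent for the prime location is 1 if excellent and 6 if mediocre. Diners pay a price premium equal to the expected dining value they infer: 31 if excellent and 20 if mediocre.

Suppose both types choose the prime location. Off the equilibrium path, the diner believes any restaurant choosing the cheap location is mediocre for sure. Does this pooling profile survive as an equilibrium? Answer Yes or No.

On path, the diner holds the prior and pays 7/11·31 + 4/11·20 = 27. Off path (the cheap location), believing mediocre, it pays 20.
excellent: the prime location nets 27 − 1 = 26; the cheap location nets 20. excellent stays.
mediocre: the prime location nets 27 − 6 = 21; the cheap location nets 20. mediocre stays.
No type deviates, so pooling is sustained.

Yes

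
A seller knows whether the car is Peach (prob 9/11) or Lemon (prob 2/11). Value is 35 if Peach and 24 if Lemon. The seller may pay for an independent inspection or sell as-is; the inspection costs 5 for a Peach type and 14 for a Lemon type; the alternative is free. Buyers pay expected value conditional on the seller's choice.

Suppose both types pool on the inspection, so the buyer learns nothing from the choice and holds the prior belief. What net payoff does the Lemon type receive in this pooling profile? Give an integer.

Pooled price = 9/11·35 + 2/11·24 = 33.
Lemon pays cost 14 for the inspection, so net payoff = 33 − 14 = 19.

19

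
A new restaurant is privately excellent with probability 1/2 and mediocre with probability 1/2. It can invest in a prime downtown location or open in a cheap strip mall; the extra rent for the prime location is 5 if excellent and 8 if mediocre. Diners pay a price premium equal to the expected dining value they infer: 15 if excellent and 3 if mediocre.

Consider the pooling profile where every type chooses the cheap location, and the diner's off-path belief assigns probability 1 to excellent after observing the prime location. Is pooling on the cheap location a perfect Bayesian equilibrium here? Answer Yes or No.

No

On path, the diner holds the prior and pays 1/2·15 + 1/2·3 = 9. Off path (the prime location), believing excellent, it pays 15.
excellent: the cheap location nets 9; the prime location nets 15 − 5 = 10. excellent would deviate.
mediocre: the cheap location nets 9; the prime location nets 15 − 8 = 7. mediocre stays.
A type deviates, so pooling fails.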